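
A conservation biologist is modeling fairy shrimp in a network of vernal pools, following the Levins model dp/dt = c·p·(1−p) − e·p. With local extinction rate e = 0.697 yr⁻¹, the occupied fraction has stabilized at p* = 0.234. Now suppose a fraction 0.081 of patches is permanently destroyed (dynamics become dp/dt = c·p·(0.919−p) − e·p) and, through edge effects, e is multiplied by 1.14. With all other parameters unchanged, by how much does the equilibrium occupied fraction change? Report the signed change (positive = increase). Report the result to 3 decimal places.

-0.188

Balance c(1−p*) = e gives c = e/(1 − 0.23400) = 0.697/0.76600 = 0.90992.
New p* = 0.919 − e/c = 0.919 − 0.79458/0.90992 = 0.04576.
Δp* = 0.04576 − 0.23400 = -0.18824.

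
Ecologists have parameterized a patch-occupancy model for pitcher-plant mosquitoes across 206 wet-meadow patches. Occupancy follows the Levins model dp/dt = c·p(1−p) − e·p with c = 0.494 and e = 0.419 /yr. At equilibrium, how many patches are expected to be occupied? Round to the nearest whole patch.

31

p* = 1 − e/c = 1 − 0.419/0.494 = 0.1518.
Expected occupied patches = N × p* = 206 × 0.1518 = 31.28 ≈ 31.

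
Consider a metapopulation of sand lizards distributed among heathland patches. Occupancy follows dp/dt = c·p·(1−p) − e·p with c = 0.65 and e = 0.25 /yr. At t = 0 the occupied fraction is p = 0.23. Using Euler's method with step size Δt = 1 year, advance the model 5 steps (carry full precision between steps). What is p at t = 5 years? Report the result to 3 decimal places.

Update rule: p ← p + [c·p·(1−p) − e·p]·Δt with Δt = 1.
step 1: Δp = +0.05762, p = 0.28762
step 2: Δp = +0.06128, p = 0.34889
step 3: Δp = +0.06044, p = 0.40933
step 4: Δp = +0.05482, p = 0.46415
step 5: Δp = +0.04563, p = 0.50978

0.510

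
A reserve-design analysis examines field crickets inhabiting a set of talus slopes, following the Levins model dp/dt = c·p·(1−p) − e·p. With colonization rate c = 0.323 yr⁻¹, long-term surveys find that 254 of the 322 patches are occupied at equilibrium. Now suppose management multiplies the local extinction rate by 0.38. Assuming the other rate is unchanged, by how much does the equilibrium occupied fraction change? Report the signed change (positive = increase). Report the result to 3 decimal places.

0.131

Observed p* = 254/322 = 0.78882.
Balance c(1−p*) = e gives e = 0.323×(1 − 0.78882) = 0.06821.
New p* = 1 − e/c = 1 − 0.02592/0.32300 = 0.91975.
Δp* = 0.91975 − 0.78882 = +0.13093.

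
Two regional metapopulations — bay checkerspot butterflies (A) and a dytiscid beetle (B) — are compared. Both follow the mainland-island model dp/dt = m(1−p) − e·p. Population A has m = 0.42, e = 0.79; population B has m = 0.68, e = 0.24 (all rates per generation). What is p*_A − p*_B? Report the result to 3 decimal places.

-0.392

A: p*_A = m/(m+e) = 0.42/1.2100 = 0.3471.
B: p*_B = 0.68/0.9200 = 0.7391.
p*_A − p*_B = 0.3471 − 0.7391 = -0.3920.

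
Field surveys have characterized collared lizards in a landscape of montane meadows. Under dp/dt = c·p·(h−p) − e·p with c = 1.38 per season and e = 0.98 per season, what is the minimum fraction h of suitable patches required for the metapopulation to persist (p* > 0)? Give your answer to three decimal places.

0.710

p* = h − e/c is positive only when h > e/c.
h_min = e/c = 0.98/1.38 = 0.7101.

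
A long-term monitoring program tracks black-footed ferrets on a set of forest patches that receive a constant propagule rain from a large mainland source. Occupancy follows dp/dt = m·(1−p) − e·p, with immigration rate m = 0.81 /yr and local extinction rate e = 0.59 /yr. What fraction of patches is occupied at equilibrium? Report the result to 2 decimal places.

At equilibrium the propagule rain into empty patches balances local extinction: m(1−p*) = e·p*.
p* = m/(m+e) = 0.81/(0.81+0.59) = 0.81/1.4000 = 0.5786.

0.58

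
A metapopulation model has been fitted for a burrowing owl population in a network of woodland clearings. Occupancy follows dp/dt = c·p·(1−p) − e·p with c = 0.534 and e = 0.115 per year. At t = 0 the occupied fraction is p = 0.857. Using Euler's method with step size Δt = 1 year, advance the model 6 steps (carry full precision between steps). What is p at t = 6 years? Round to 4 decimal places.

0.7870

Update rule: p ← p + [c·p·(1−p) − e·p]·Δt with Δt = 1.
t = 1: p = 0.85700 + (-0.03311) = 0.82389
t = 2: p = 0.82389 + (-0.01727) = 0.80662
t = 3: p = 0.80662 + (-0.00947) = 0.79716
t = 4: p = 0.79716 + (-0.00533) = 0.79183
t = 5: p = 0.79183 + (-0.00304) = 0.78879
t = 6: p = 0.78879 + (-0.00175) = 0.78704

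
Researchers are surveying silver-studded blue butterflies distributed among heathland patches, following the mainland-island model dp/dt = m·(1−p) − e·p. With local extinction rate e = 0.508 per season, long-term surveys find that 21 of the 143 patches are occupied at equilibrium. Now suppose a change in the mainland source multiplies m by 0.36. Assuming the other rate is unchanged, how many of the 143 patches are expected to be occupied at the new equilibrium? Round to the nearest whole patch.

Observed p* = 21/143 = 0.14685.
Balance m(1−p*) = e·p* gives m = e·p*/(1−p*) = 0.508×0.14685/0.85315 = 0.08744.
New p* = m/(m+e) = 0.03148/(0.03148+0.50800) = 0.05835.
Expected occupied = 143 × 0.05835 = 8.34 ≈ 8.

8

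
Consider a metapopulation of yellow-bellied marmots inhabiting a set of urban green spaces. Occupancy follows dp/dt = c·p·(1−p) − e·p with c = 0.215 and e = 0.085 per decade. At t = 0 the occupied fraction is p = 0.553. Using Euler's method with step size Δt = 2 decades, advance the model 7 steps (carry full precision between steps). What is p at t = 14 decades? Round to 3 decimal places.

Update rule: p ← p + [c·p·(1−p) − e·p]·Δt with Δt = 2.
t = 2: p = 0.55300 + (+0.01228) = 0.56528
t = 4: p = 0.56528 + (+0.00957) = 0.57485
t = 6: p = 0.57485 + (+0.00737) = 0.58222
t = 8: p = 0.58222 + (+0.00562) = 0.58783
t = 10: p = 0.58783 + (+0.00425) = 0.59208
t = 12: p = 0.59208 + (+0.00320) = 0.59528
t = 14: p = 0.59528 + (+0.00240) = 0.59768

0.598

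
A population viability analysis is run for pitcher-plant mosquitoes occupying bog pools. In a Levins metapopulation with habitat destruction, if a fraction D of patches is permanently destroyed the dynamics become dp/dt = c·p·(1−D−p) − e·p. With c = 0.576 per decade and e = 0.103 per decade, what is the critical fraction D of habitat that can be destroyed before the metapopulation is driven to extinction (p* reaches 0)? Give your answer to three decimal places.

0.821

The nontrivial equilibrium is p* = (1−D) − e/c; extinction occurs when this hits zero.
So D_crit = 1 − e/c = 1 − 0.103/0.576 = 1 − 0.1788 = 0.8212.
This equals the undisturbed p*, a classic result of Lande's extension.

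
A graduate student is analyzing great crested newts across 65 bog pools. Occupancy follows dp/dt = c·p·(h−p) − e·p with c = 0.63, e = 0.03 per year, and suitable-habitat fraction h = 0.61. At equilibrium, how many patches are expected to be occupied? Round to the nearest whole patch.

37

p* = h − e/c = 0.61 − 0.0476 = 0.5624.
Expected occupied patches = N × p* = 65 × 0.5624 = 36.55 ≈ 37.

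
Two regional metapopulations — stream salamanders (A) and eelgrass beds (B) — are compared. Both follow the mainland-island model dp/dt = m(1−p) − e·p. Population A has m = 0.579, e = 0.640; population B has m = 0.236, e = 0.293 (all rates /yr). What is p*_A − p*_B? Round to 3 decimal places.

A: p*_A = m/(m+e) = 0.579/1.2190 = 0.4750.
B: p*_B = 0.236/0.5290 = 0.4461.
p*_A − p*_B = 0.4750 − 0.4461 = 0.0289.

0.029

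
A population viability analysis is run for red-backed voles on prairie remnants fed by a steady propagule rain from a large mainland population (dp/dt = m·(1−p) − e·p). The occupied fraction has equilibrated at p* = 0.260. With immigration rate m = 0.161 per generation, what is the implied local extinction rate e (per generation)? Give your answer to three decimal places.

At equilibrium m(1−p*) = e·p*, so e = m(1−p*)/p*.
e = 0.161 × 0.7400 / 0.260 = 0.4582.

0.458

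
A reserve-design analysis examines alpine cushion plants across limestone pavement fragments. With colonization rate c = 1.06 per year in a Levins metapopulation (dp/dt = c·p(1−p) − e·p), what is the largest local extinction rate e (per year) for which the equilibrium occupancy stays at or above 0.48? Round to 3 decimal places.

0.551

1 − e/c ≥ 0.48 ⇒ e ≤ c(1 − 0.48) = 1.06 × 0.5200.
e_max = 0.5512.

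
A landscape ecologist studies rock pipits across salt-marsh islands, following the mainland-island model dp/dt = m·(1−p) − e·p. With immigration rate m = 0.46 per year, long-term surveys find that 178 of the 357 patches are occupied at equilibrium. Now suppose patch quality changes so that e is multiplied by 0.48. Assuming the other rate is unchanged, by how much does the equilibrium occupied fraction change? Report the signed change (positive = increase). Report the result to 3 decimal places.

Observed p* = 178/357 = 0.49860.
Balance m(1−p*) = e·p* gives e = m(1−p*)/p* = 0.46×0.50140/0.49860 = 0.46258.
New p* = m/(m+e) = 0.46000/(0.46000+0.22204) = 0.67445.
Δp* = 0.67445 − 0.49860 = +0.17585.

0.176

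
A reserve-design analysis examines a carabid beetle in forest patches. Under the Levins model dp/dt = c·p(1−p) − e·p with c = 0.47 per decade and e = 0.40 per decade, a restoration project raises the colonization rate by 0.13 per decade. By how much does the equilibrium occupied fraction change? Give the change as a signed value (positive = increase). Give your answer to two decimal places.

0.18

Before: p* = 1 − 0.40/0.47 = 0.1489.
After the change, c = 0.6, e = 0.4, so p* = 1 − 0.4/0.6 = 0.3333.
Δp* = 0.3333 − 0.1489 = +0.1844.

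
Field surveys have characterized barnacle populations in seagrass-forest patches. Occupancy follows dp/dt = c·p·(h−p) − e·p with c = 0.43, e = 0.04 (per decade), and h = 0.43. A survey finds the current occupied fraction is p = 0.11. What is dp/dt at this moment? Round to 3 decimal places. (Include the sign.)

0.011

Colonization term: c·p·(h−p) = 0.43×0.11×0.3200 = 0.01514.
Extinction term: e·p = 0.00440.
dp/dt = 0.01514 − 0.00440 = 0.01074.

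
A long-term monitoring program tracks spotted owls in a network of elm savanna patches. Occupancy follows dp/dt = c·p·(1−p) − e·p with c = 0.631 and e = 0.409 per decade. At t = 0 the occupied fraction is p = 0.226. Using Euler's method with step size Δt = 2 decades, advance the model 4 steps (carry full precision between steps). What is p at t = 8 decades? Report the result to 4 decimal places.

0.3288

Update rule: p ← p + [c·p·(1−p) − e·p]·Δt with Δt = 2.
step 1: Δp = +0.03589, p = 0.26189
step 2: Δp = +0.02972, p = 0.29161
step 3: Δp = +0.02216, p = 0.31377
step 4: Δp = +0.01507, p = 0.32884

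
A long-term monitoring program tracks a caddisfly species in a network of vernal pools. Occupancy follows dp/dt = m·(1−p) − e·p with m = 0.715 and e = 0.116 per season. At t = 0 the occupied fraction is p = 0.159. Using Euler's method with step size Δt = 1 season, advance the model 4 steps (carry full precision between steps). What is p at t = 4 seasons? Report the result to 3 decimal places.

Update rule: p ← p + [m·(1−p) − e·p]·Δt with Δt = 1.
t = 1: p = 0.15900 + (+0.58287) = 0.74187
t = 2: p = 0.74187 + (+0.09851) = 0.84038
t = 3: p = 0.84038 + (+0.01665) = 0.85702
t = 4: p = 0.85702 + (+0.00281) = 0.85984

0.860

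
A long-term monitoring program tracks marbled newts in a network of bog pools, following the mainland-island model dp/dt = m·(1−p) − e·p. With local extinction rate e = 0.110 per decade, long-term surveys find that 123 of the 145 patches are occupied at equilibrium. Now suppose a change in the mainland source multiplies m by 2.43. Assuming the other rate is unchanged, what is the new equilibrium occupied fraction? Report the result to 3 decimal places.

Observed p* = 123/145 = 0.84828.
Balance m(1−p*) = e·p* gives m = e·p*/(1−p*) = 0.110×0.84828/0.15172 = 0.61502.
New p* = m/(m+e) = 1.49450/(1.49450+0.11000) = 0.93144.

0.931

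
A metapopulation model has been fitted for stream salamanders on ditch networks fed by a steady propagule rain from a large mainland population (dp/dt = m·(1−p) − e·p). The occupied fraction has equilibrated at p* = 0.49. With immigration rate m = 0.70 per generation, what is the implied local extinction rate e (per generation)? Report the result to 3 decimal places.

0.729

At equilibrium m(1−p*) = e·p*, so e = m(1−p*)/p*.
e = 0.70 × 0.5100 / 0.49 = 0.7286.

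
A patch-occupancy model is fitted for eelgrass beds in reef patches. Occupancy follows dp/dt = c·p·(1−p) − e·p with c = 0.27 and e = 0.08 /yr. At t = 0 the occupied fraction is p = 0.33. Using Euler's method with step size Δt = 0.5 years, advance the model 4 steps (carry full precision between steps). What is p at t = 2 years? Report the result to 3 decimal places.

Update rule: p ← p + [c·p·(1−p) − e·p]·Δt with Δt = 0.5.
t = 0.5: p = 0.33000 + (+0.01665) = 0.34665
t = 1: p = 0.34665 + (+0.01671) = 0.36336
t = 1.5: p = 0.36336 + (+0.01670) = 0.38005
t = 2: p = 0.38005 + (+0.01661) = 0.39666

0.397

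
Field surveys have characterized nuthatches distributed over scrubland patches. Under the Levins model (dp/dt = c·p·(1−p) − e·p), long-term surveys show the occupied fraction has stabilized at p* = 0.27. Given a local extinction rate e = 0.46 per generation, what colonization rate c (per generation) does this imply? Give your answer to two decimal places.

0.63

At equilibrium c(1−p*) = e, so c = e/(1−p*).
c = 0.46/(1 − 0.27) = 0.46/0.7300 = 0.6301.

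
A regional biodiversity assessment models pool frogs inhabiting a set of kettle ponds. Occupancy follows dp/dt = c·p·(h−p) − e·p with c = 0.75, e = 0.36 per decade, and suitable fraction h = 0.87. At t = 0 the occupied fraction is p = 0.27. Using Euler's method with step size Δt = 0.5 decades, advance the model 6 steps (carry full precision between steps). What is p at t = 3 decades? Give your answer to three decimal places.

Update rule: p ← p + [c·p·(h−p) − e·p]·Δt with Δt = 0.5.
  1  |  dp/dt·Δt = +0.012150  |  p_1 = 0.282150
  2  |  dp/dt·Δt = +0.011411  |  p_2 = 0.293561
  3  |  dp/dt·Δt = +0.010617  |  p_3 = 0.304178
  4  |  dp/dt·Δt = +0.009789  |  p_4 = 0.313967
  5  |  dp/dt·Δt = +0.008952  |  p_5 = 0.322919
  6  |  dp/dt·Δt = +0.008123  |  p_6 = 0.331042

0.331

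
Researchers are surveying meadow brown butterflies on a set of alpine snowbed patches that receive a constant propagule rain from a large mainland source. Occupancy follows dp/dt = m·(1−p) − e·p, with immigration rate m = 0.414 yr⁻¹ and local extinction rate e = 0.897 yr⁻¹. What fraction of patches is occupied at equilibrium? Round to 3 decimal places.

0.316

At equilibrium the propagule rain into empty patches balances local extinction: m(1−p*) = e·p*.
p* = m/(m+e) = 0.414/(0.414+0.897) = 0.414/1.3110 = 0.3158.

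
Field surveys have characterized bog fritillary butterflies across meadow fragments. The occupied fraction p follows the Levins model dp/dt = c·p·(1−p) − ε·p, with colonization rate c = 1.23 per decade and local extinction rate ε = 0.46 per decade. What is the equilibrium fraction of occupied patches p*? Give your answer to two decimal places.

0.63

Setting dp/dt = 0 and dividing through by p* gives c·(1−p*) = ε.
So p* = 1 − ε/c = 1 − 0.46/1.23 = 1 − 0.3740 = 0.6260.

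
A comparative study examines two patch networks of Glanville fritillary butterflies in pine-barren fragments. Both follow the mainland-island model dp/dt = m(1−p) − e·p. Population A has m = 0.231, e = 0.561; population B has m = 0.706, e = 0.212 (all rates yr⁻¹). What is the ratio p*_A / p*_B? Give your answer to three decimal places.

0.379

A: p*_A = m/(m+e) = 0.231/0.7920 = 0.2917.
B: p*_B = 0.706/0.9180 = 0.7691.
p*_A / p*_B = 0.2917/0.7691 = 0.3792.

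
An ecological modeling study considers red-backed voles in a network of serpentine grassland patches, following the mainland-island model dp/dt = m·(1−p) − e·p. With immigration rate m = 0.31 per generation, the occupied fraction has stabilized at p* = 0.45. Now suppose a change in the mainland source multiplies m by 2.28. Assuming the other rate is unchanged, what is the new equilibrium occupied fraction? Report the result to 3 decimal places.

0.651

Balance m(1−p*) = e·p* gives e = m(1−p*)/p* = 0.31×0.55000/0.45000 = 0.37889.
New p* = m/(m+e) = 0.70680/(0.70680+0.37889) = 0.65101.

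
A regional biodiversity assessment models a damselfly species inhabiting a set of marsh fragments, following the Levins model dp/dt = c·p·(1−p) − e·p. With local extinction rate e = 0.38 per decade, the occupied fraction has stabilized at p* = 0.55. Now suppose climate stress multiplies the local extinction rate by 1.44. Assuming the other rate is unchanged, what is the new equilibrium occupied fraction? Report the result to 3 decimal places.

Balance c(1−p*) = e gives c = e/(1 − 0.55000) = 0.38/0.45000 = 0.84444.
New p* = 1 − e/c = 1 − 0.54720/0.84444 = 0.35200.

0.352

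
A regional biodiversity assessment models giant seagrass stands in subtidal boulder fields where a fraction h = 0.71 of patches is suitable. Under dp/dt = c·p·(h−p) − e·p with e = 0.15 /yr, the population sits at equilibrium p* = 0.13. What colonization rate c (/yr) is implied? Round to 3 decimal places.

At equilibrium c(h−p*) = e, so c = e/(h−p*).
c = 0.15/(0.71 − 0.13) = 0.15/0.5800 = 0.2586.

0.259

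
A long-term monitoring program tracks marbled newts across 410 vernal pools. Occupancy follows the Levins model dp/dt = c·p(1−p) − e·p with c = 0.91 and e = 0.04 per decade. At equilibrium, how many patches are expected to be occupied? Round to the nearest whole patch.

392

p* = 1 − e/c = 1 − 0.04/0.91 = 0.9560.
Expected occupied patches = N × p* = 410 × 0.9560 = 391.98 ≈ 392.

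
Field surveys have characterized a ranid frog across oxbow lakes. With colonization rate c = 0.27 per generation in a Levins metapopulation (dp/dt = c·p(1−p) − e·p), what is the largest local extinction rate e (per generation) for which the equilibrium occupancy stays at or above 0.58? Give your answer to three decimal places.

1 − e/c ≥ 0.58 ⇒ e ≤ c(1 − 0.58) = 0.27 × 0.4200.
e_max = 0.1134.

0.113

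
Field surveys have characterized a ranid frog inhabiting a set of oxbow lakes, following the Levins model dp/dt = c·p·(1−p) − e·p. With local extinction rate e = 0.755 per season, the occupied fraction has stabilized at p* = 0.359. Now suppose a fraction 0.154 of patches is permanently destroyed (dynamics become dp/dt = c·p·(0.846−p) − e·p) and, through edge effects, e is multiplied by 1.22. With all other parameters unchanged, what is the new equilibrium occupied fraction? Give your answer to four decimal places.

Balance c(1−p*) = e gives c = e/(1 − 0.35900) = 0.755/0.64100 = 1.17785.
New p* = 0.846 − e/c = 0.846 − 0.92110/1.17785 = 0.06398.

0.0640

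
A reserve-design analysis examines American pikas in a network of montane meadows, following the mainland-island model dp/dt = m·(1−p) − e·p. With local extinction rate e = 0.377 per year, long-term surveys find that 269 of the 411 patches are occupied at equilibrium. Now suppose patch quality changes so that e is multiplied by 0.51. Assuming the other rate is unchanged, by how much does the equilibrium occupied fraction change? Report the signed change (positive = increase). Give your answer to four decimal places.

Observed p* = 269/411 = 0.65450.
Balance m(1−p*) = e·p* gives m = e·p*/(1−p*) = 0.377×0.65450/0.34550 = 0.71417.
New p* = m/(m+e) = 0.71417/(0.71417+0.19227) = 0.78788.
Δp* = 0.78788 − 0.65450 = +0.13338.

0.1334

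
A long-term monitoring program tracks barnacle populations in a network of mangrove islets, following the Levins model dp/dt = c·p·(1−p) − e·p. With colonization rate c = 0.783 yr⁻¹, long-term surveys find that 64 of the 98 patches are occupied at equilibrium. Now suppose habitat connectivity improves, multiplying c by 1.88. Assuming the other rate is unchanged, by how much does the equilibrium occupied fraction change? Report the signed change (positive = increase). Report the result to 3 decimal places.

0.162

Observed p* = 64/98 = 0.65306.
Balance c(1−p*) = e gives e = 0.783×(1 − 0.65306) = 0.27165.
New p* = 1 − e/c = 1 − 0.27165/1.47204 = 0.81546.
Δp* = 0.81546 − 0.65306 = +0.16240.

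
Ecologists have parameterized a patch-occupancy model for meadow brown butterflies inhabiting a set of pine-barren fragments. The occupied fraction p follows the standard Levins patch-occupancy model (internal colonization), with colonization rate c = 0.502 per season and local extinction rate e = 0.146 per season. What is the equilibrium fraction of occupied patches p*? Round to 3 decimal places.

Setting dp/dt = 0 and dividing through by p* gives c·(1−p*) = e.
So p* = 1 − e/c = 1 − 0.146/0.502 = 1 − 0.2908 = 0.7092.

0.709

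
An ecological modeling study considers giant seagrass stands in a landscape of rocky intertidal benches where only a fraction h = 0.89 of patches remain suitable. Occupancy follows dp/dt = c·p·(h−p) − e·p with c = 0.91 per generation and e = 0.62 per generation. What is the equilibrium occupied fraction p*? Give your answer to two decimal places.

0.21

Setting dp/dt = 0 and dividing by p* gives c·(h−p*) = e.
So p* = h − e/c = 0.89 − 0.62/0.91 = 0.89 − 0.6813 = 0.2087.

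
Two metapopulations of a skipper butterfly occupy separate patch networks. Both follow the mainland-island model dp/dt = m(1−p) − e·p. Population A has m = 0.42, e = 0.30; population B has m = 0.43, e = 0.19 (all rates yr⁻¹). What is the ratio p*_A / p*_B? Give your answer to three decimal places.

0.841

A: p*_A = m/(m+e) = 0.42/0.7200 = 0.5833.
B: p*_B = 0.43/0.6200 = 0.6935.
p*_A / p*_B = 0.5833/0.6935 = 0.8411.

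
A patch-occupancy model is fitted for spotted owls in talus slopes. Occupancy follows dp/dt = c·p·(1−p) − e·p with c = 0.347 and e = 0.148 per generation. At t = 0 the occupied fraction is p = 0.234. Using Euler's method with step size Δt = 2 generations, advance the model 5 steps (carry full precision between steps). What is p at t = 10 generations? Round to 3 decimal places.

0.488

Update rule: p ← p + [c·p·(1−p) − e·p]·Δt with Δt = 2.
t = 2: p = 0.23400 + (+0.05513) = 0.28913
t = 4: p = 0.28913 + (+0.05706) = 0.34619
t = 6: p = 0.34619 + (+0.05461) = 0.40080
t = 8: p = 0.40080 + (+0.04803) = 0.44883
t = 10: p = 0.44883 + (+0.03883) = 0.48766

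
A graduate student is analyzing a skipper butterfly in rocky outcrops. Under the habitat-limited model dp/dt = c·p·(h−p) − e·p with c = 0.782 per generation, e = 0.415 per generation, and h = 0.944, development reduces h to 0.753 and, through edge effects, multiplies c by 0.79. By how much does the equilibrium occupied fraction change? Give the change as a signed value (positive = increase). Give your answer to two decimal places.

Before: p* = h − e/c = 0.944 − 0.415/0.782 = 0.944 − 0.5307 = 0.4133.
After: c = 0.61778, e = 0.415, h = 0.753; p* = 0.753 − 0.415/0.61778 = 0.0812.
Δp* = 0.0812 − 0.4133 = -0.3321.

-0.33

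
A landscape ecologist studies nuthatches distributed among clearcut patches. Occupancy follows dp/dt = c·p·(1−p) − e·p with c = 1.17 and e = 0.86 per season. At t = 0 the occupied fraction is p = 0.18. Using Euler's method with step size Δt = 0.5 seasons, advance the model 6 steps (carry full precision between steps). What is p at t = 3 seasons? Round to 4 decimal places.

Update rule: p ← p + [c·p·(1−p) − e·p]·Δt with Δt = 0.5.
step 1: Δp = +0.00895, p = 0.18895
step 2: Δp = +0.00840, p = 0.19735
step 3: Δp = +0.00781, p = 0.20515
step 4: Δp = +0.00718, p = 0.21233
step 5: Δp = +0.00654, p = 0.21887
step 6: Δp = +0.00590, p = 0.22477

0.2248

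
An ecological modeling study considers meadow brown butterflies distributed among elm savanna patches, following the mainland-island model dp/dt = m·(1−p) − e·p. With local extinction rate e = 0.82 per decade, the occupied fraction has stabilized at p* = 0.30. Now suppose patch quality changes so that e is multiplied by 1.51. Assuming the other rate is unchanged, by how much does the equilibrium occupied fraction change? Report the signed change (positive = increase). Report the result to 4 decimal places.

-0.0789

Balance m(1−p*) = e·p* gives m = e·p*/(1−p*) = 0.82×0.30000/0.70000 = 0.35143.
New p* = m/(m+e) = 0.35143/(0.35143+1.23820) = 0.22108.
Δp* = 0.22108 − 0.30000 = -0.07892.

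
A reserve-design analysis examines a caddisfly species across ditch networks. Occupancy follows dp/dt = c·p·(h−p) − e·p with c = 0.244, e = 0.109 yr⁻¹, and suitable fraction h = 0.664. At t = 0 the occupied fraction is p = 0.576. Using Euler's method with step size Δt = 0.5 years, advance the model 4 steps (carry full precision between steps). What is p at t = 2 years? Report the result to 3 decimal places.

0.490

Update rule: p ← p + [c·p·(h−p) − e·p]·Δt with Δt = 0.5.
  1  |  dp/dt·Δt = -0.025208  |  p_1 = 0.550792
  2  |  dp/dt·Δt = -0.022411  |  p_2 = 0.528381
  3  |  dp/dt·Δt = -0.020054  |  p_3 = 0.508327
  4  |  dp/dt·Δt = -0.018050  |  p_4 = 0.490277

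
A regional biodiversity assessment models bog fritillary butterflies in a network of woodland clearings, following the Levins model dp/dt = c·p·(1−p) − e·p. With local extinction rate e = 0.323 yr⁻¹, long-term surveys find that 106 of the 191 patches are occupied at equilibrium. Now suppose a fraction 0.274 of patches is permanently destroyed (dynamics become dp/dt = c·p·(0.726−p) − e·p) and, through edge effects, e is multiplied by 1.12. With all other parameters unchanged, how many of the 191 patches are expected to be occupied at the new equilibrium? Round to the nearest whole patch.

43

Observed p* = 106/191 = 0.55497.
Balance c(1−p*) = e gives c = e/(1 − 0.55497) = 0.323/0.44503 = 0.72579.
New p* = 0.726 − e/c = 0.726 − 0.36176/0.72579 = 0.22756.
Expected occupied = 191 × 0.22756 = 43.46 ≈ 43.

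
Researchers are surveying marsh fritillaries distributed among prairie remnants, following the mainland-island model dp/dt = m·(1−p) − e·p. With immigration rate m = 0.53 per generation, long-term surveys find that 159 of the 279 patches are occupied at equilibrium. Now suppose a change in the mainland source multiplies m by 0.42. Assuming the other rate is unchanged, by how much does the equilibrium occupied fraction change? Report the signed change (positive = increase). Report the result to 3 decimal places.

-0.212

Observed p* = 159/279 = 0.56989.
Balance m(1−p*) = e·p* gives e = m(1−p*)/p* = 0.53×0.43011/0.56989 = 0.40000.
New p* = m/(m+e) = 0.22260/(0.22260+0.40000) = 0.35753.
Δp* = 0.35753 − 0.56989 = -0.21236.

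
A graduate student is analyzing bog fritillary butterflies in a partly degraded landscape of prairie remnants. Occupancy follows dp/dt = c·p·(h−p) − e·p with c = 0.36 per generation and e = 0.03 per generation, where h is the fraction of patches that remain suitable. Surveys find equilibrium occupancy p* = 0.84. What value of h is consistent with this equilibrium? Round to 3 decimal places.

At equilibrium c(h−p*) = e, so h = p* + e/c.
h = 0.84 + 0.03/0.36 = 0.84 + 0.0833 = 0.9233.

0.923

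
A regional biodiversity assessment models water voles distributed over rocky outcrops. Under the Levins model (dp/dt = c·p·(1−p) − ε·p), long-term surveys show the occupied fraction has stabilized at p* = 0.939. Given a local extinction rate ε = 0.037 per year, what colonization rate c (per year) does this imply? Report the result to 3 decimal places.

0.607

At equilibrium c(1−p*) = ε, so c = ε/(1−p*).
c = 0.037/(1 − 0.939) = 0.037/0.0610 = 0.6066.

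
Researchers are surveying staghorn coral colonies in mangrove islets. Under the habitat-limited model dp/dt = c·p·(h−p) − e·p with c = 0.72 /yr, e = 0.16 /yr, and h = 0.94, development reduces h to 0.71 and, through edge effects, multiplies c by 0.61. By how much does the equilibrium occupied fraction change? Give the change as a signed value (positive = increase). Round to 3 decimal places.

-0.372

Before: p* = h − e/c = 0.94 − 0.16/0.72 = 0.94 − 0.2222 = 0.7178.
After: c = 0.4392, e = 0.16, h = 0.71; p* = 0.71 − 0.16/0.4392 = 0.3457.
Δp* = 0.3457 − 0.7178 = -0.3721.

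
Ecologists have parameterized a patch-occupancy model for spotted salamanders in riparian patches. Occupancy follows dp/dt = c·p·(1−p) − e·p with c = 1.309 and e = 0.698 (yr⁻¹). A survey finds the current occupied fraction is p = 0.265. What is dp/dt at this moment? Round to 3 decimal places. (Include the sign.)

0.070

Colonization term: c·p·(1−p) = 1.309×0.265×0.7350 = 0.25496.
Extinction term: e·p = 0.18497.
dp/dt = 0.25496 − 0.18497 = 0.06999.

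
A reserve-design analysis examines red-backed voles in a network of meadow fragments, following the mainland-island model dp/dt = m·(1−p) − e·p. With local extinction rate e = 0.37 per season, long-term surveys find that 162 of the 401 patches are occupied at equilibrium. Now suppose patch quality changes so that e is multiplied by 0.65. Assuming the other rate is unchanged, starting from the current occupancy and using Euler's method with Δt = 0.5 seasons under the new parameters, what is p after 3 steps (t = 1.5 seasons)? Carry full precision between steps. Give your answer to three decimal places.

0.465

Observed p* = 162/401 = 0.40399.
Balance m(1−p*) = e·p* gives m = e·p*/(1−p*) = 0.37×0.40399/0.59601 = 0.25079.
Starting from p₀ = 0.40399; update p ← p + (dp/dt)·Δt with the new parameters.
p: 0.40399 → 0.43015  (Δp = +0.02616)
p: 0.43015 → 0.44988  (Δp = +0.01973)
p: 0.44988 → 0.46477  (Δp = +0.01489)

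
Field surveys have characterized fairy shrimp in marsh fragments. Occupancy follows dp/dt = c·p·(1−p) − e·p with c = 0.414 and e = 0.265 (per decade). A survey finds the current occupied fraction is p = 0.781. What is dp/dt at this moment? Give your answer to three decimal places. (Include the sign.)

-0.136

Colonization term: c·p·(1−p) = 0.414×0.781×0.2190 = 0.07081.
Extinction term: e·p = 0.20697.
dp/dt = 0.07081 − 0.20697 = -0.13615.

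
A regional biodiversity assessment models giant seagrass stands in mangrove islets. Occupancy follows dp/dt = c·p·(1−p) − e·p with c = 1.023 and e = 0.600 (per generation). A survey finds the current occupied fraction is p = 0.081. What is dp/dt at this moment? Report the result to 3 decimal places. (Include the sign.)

Colonization term: c·p·(1−p) = 1.023×0.081×0.9190 = 0.07615.
Extinction term: e·p = 0.04860.
dp/dt = 0.07615 − 0.04860 = 0.02755.

0.028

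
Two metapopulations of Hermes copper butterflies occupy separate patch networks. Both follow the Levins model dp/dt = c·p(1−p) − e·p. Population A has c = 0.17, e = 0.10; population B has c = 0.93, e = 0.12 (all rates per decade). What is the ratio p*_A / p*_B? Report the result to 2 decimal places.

A: p*_A = 1 − 0.10/0.17 = 0.4118.
B: p*_B = 1 − 0.12/0.93 = 0.8710.
p*_A / p*_B = 0.4118/0.8710 = 0.4728.

0.47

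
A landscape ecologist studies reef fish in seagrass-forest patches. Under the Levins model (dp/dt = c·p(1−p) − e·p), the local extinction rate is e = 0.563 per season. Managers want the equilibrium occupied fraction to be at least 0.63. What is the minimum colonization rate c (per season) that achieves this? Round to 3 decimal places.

p* = 1 − e/c ≥ 0.63 requires e/c ≤ 0.3700, i.e. c ≥ e/0.3700.
c_min = 0.563/0.3700 = 1.5216.

1.522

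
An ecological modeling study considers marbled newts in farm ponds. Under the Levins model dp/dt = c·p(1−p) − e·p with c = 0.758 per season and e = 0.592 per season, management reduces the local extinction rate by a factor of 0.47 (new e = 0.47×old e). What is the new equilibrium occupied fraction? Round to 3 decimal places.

Before: p* = 1 − 0.592/0.758 = 0.2190.
After the change, c = 0.758, e = 0.27824, so p* = 1 − 0.27824/0.758 = 0.6329.

0.633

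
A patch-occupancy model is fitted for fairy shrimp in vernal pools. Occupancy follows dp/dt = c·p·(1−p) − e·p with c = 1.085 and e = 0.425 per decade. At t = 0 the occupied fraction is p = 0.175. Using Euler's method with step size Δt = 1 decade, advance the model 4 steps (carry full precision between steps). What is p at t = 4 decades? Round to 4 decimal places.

0.5292

Update rule: p ← p + [c·p·(1−p) − e·p]·Δt with Δt = 1.
step 1: Δp = +0.08227, p = 0.25727
step 2: Δp = +0.09798, p = 0.35526
step 3: Δp = +0.09753, p = 0.45279
step 4: Δp = +0.07640, p = 0.52919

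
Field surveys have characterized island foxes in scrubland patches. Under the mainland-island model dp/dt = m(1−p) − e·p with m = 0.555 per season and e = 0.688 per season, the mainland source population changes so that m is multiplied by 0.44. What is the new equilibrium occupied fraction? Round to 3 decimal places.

0.262

Before: p* = 0.555/(0.555+0.688) = 0.4465.
After: m = 0.2442, e = 0.688; p* = 0.2442/0.9322 = 0.2620.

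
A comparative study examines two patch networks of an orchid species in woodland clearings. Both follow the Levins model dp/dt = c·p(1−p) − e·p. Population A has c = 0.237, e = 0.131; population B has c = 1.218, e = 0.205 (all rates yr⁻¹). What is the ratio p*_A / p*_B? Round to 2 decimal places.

A: p*_A = 1 − 0.131/0.237 = 0.4473.
B: p*_B = 1 − 0.205/1.218 = 0.8317.
p*_A / p*_B = 0.4473/0.8317 = 0.5378.

0.54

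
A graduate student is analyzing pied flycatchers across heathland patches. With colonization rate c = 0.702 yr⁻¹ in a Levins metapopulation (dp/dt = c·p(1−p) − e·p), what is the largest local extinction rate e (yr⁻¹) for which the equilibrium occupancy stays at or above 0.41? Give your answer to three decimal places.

0.414

1 − e/c ≥ 0.41 ⇒ e ≤ c(1 − 0.41) = 0.702 × 0.5900.
e_max = 0.4142.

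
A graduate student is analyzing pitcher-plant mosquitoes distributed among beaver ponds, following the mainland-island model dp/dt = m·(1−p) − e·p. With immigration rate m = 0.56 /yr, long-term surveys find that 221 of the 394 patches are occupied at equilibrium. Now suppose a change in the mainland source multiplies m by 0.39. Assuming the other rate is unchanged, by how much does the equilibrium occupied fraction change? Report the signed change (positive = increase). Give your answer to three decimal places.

-0.228

Observed p* = 221/394 = 0.56091.
Balance m(1−p*) = e·p* gives e = m(1−p*)/p* = 0.56×0.43909/0.56091 = 0.43838.
New p* = m/(m+e) = 0.21840/(0.21840+0.43838) = 0.33253.
Δp* = 0.33253 − 0.56091 = -0.22838.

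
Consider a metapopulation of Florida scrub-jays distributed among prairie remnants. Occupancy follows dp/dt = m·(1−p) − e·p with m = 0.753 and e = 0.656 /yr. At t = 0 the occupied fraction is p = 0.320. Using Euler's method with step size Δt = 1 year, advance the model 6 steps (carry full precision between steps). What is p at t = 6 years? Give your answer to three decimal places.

Update rule: p ← p + [m·(1−p) − e·p]·Δt with Δt = 1.
  1  |  dp/dt·Δt = +0.302120  |  p_1 = 0.622120
  2  |  dp/dt·Δt = -0.123567  |  p_2 = 0.498553
  3  |  dp/dt·Δt = +0.050539  |  p_3 = 0.549092
  4  |  dp/dt·Δt = -0.020670  |  p_4 = 0.528421
  5  |  dp/dt·Δt = +0.008454  |  p_5 = 0.536876
  6  |  dp/dt·Δt = -0.003458  |  p_6 = 0.533418

0.533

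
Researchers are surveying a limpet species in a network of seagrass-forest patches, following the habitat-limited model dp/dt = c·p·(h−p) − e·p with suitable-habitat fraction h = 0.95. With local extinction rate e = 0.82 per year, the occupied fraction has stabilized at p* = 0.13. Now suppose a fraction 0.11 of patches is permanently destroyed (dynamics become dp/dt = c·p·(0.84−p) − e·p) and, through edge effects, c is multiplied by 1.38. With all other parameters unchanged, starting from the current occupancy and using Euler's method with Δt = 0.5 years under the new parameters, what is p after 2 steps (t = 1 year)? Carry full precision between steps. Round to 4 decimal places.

0.1506

Balance c(h−p*) = e gives c = e/(0.95 − 0.13000) = 0.82/0.82000 = 1.00000.
Starting from p₀ = 0.13000; update p ← p + (dp/dt)·Δt with the new parameters.
p: 0.13000 → 0.14039  (Δp = +0.01039)
p: 0.14039 → 0.15060  (Δp = +0.01021)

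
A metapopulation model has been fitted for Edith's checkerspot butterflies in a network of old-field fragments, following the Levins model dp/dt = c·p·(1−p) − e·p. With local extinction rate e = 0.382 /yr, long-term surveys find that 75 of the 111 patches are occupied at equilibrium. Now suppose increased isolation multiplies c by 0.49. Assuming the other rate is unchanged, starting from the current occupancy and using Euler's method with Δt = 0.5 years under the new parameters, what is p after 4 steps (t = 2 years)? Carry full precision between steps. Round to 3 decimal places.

Observed p* = 75/111 = 0.67568.
Balance c(1−p*) = e gives c = e/(1 − 0.67568) = 0.382/0.32432 = 1.17783.
Starting from p₀ = 0.67568; update p ← p + (dp/dt)·Δt with the new parameters.
p: 0.67568 → 0.60986  (Δp = -0.06582)
p: 0.60986 → 0.56203  (Δp = -0.04782)
p: 0.56203 → 0.52572  (Δp = -0.03632)
p: 0.52572 → 0.49726  (Δp = -0.02846)

0.497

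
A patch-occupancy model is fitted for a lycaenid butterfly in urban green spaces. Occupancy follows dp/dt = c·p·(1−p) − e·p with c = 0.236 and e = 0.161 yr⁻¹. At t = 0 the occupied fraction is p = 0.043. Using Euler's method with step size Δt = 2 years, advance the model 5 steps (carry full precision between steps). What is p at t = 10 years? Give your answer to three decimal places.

Update rule: p ← p + [c·p·(1−p) − e·p]·Δt with Δt = 2.
p: 0.04300 → 0.04858  (Δp = +0.00558)
p: 0.04858 → 0.05475  (Δp = +0.00617)
p: 0.05475 → 0.06155  (Δp = +0.00680)
p: 0.06155 → 0.06899  (Δp = +0.00744)
p: 0.06899 → 0.07709  (Δp = +0.00810)

0.077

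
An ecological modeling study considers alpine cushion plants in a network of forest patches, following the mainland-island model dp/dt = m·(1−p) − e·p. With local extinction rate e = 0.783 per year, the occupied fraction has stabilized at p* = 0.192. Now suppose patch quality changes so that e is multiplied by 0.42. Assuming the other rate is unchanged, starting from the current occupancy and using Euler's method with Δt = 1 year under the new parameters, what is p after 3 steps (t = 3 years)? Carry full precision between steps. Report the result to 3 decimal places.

0.342

Balance m(1−p*) = e·p* gives m = e·p*/(1−p*) = 0.783×0.19200/0.80800 = 0.18606.
Starting from p₀ = 0.19200; update p ← p + (dp/dt)·Δt with the new parameters.
p: 0.19200 → 0.27919  (Δp = +0.08719)
p: 0.27919 → 0.32149  (Δp = +0.04230)
p: 0.32149 → 0.34201  (Δp = +0.02052)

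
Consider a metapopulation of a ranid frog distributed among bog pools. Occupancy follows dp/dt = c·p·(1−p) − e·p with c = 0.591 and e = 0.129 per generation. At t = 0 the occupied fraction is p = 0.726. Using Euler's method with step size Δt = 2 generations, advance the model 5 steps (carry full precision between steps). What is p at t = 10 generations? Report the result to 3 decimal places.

Update rule: p ← p + [c·p·(1−p) − e·p]·Δt with Δt = 2.
p: 0.72600 → 0.77382  (Δp = +0.04782)
p: 0.77382 → 0.78105  (Δp = +0.00723)
p: 0.78105 → 0.78167  (Δp = +0.00062)
p: 0.78167 → 0.78172  (Δp = +0.00005)
p: 0.78172 → 0.78173  (Δp = +0.00000)

0.782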